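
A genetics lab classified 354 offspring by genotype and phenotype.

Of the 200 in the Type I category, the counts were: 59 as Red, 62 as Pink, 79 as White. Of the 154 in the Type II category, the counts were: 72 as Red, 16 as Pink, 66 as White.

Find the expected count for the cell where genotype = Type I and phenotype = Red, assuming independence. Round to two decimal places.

74.01

Row total (Type I) = 200; column total (Red) = 131; grand total N = 354.
Expected count = (row total × column total) / N = 200 × 131 / 354 = 74.01.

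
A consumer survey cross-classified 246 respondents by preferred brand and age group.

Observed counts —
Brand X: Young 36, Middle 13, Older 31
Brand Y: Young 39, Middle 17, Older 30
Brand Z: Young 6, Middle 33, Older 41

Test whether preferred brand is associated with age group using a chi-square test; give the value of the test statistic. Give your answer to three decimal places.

37.692

Row totals: 80, 86, 80. Column totals: 81, 63, 102. Grand total N = 246.
Expected counts (row total × column total / N):
  Brand X, Young: 80×81/246 = 26.3415
  Brand X, Middle: 80×63/246 = 20.4878
  Brand X, Older: 80×102/246 = 33.1707
  Brand Y, Young: 86×81/246 = 28.3171
  Brand Y, Middle: 86×63/246 = 22.0244
  Brand Y, Older: 86×102/246 = 35.6585
  Brand Z, Young: 80×81/246 = 26.3415
  Brand Z, Middle: 80×63/246 = 20.4878
  Brand Z, Older: 80×102/246 = 33.1707
Contributions (O − E)²/E:
  (36 − 26.3415)²/26.3415 = 3.5414
  (13 − 20.4878)²/20.4878 = 2.7366
  (31 − 33.1707)²/33.1707 = 0.1421
  (39 − 28.3171)²/28.3171 = 4.0302
  (17 − 22.0244)²/22.0244 = 1.1462
  (30 − 35.6585)²/35.6585 = 0.8979
  (6 − 26.3415)²/26.3415 = 15.7082
  (33 − 20.4878)²/20.4878 = 7.6414
  (41 − 33.1707)²/33.1707 = 1.8480
χ² = 3.5414 + 2.7366 + 0.1421 + 4.0302 + 1.1462 + 0.8979 + 15.7082 + 7.6414 + 1.8480 = 37.692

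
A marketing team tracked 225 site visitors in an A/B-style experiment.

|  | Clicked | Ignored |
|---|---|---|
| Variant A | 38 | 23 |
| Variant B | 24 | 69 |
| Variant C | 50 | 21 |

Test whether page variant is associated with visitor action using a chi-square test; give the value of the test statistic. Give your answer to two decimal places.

Row totals: 61, 93, 71. Column totals: 112, 113. Grand total N = 225.
Expected counts (row total × column total / N):
  Variant A, Clicked: 61×112/225 = 30.364
  Variant A, Ignored: 61×113/225 = 30.636
  Variant B, Clicked: 93×112/225 = 46.293
  Variant B, Ignored: 93×113/225 = 46.707
  Variant C, Clicked: 71×112/225 = 35.342
  Variant C, Ignored: 71×113/225 = 35.658
Contributions (O − E)²/E:
  (38 − 30.364)²/30.364 = 1.9203
  (23 − 30.636)²/30.636 = 1.9033
  (24 − 46.293)²/46.293 = 10.7355
  (69 − 46.707)²/46.707 = 10.6403
  (50 − 35.342)²/35.342 = 6.0794
  (21 − 35.658)²/35.658 = 6.0255
χ² = 1.9203 + 1.9033 + 10.7355 + 10.6403 + 6.0794 + 6.0255 = 37.30

37.30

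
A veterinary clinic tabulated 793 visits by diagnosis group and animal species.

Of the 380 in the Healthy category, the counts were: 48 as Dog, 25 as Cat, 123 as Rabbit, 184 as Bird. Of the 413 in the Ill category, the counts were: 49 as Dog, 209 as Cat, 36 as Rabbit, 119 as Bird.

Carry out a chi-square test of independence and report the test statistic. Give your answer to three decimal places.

205.224

Row totals: 380, 413. Column totals: 97, 234, 159, 303. Grand total N = 793.
Expected counts (row total × column total / N):
  Healthy, Dog: 380×97/793 = 46.4817
  Healthy, Cat: 380×234/793 = 112.1311
  Healthy, Rabbit: 380×159/793 = 76.1917
  Healthy, Bird: 380×303/793 = 145.1955
  Ill, Dog: 413×97/793 = 50.5183
  Ill, Cat: 413×234/793 = 121.8689
  Ill, Rabbit: 413×159/793 = 82.8083
  Ill, Bird: 413×303/793 = 157.8045
Contributions (O − E)²/E:
  (48 − 46.4817)²/46.4817 = 0.0496
  (25 − 112.1311)²/112.1311 = 67.7049
  (123 − 76.1917)²/76.1917 = 28.7566
  (184 − 145.1955)²/145.1955 = 10.3708
  (49 − 50.5183)²/50.5183 = 0.0456
  (209 − 121.8689)²/121.8689 = 62.2950
  (36 − 82.8083)²/82.8083 = 26.4589
  (119 − 157.8045)²/157.8045 = 9.5421
χ² = 0.0496 + 67.7049 + 28.7566 + 10.3708 + 0.0456 + 62.2950 + 26.4589 + 9.5421 = 205.224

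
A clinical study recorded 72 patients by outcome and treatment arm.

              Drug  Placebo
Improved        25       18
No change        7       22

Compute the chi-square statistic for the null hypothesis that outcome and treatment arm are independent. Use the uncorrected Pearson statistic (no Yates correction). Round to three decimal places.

Row totals: 43, 29. Column totals: 32, 40. Grand total N = 72.
Expected counts (row total × column total / N):
  Improved, Drug: 43×32/72 = 19.11111
  Improved, Placebo: 43×40/72 = 23.88889
  No change, Drug: 29×32/72 = 12.88889
  No change, Placebo: 29×40/72 = 16.11111
Contributions (O − E)²/E:
  (25 − 19.11111)²/19.11111 = 1.8146
  (18 − 23.88889)²/23.88889 = 1.4517
  (7 − 12.88889)²/12.88889 = 2.6906
  (22 − 16.11111)²/16.11111 = 2.1525
χ² = 1.8146 + 1.4517 + 2.6906 + 2.1525 = 8.109

8.109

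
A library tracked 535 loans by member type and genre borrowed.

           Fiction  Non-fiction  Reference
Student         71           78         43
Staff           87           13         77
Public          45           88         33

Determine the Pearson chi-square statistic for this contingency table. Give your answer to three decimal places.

Row totals: 192, 177, 166. Column totals: 203, 179, 153. Grand total N = 535.
Expected counts (row total × column total / N):
  Student, Fiction: 192×203/535 = 72.8523
  Student, Non-fiction: 192×179/535 = 64.2393
  Student, Reference: 192×153/535 = 54.9084
  Staff, Fiction: 177×203/535 = 67.1607
  Staff, Non-fiction: 177×179/535 = 59.2206
  Staff, Reference: 177×153/535 = 50.6187
  Public, Fiction: 166×203/535 = 62.9869
  Public, Non-fiction: 166×179/535 = 55.5402
  Public, Reference: 166×153/535 = 47.4729
Contributions (O − E)²/E:
  (71 − 72.8523)²/72.8523 = 0.0471
  (78 − 64.2393)²/64.2393 = 2.9477
  (43 − 54.9084)²/54.9084 = 2.5827
  (87 − 67.1607)²/67.1607 = 5.8605
  (13 − 59.2206)²/59.2206 = 36.0743
  (77 − 50.6187)²/50.6187 = 13.7493
  (45 − 62.9869)²/62.9869 = 5.1364
  (88 − 55.5402)²/55.5402 = 18.9707
  (33 − 47.4729)²/47.4729 = 4.4123
χ² = 0.0471 + 2.9477 + 2.5827 + 5.8605 + 36.0743 + 13.7493 + 5.1364 + 18.9707 + 4.4123 = 89.781

89.781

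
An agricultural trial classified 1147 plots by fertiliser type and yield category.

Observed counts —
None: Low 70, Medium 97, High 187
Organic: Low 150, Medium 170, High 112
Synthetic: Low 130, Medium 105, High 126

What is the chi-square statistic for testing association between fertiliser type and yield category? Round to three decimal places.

68.501

Row totals: 354, 432, 361. Column totals: 350, 372, 425. Grand total N = 1147.
Expected counts (row total × column total / N):
  None, Low: 354×350/1147 = 108.02092
  None, Medium: 354×372/1147 = 114.81081
  None, High: 354×425/1147 = 131.16827
  Organic, Low: 432×350/1147 = 131.82214
  Organic, Medium: 432×372/1147 = 140.10811
  Organic, High: 432×425/1147 = 160.06975
  Synthetic, Low: 361×350/1147 = 110.15693
  Synthetic, Medium: 361×372/1147 = 117.08108
  Synthetic, High: 361×425/1147 = 133.76199
Contributions (O − E)²/E:
  (70 − 108.02092)²/108.02092 = 13.3825
  (97 − 114.81081)²/114.81081 = 2.7630
  (187 − 131.16827)²/131.16827 = 23.7648
  (150 − 131.82214)²/131.82214 = 2.5067
  (170 − 140.10811)²/140.10811 = 6.3774
  (112 − 160.06975)²/160.06975 = 14.4356
  (130 − 110.15693)²/110.15693 = 3.5744
  (105 − 117.08108)²/117.08108 = 1.2466
  (126 − 133.76199)²/133.76199 = 0.4504
χ² = 13.3825 + 2.7630 + 23.7648 + 2.5067 + 6.3774 + 14.4356 + 3.5744 + 1.2466 + 0.4504 = 68.501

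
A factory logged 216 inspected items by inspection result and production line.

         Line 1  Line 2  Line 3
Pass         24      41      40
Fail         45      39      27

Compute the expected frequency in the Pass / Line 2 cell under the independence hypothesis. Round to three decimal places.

Row total (Pass) = 105; column total (Line 2) = 80; grand total N = 216.
Expected count = (row total × column total) / N = 105 × 80 / 216 = 38.889.

38.889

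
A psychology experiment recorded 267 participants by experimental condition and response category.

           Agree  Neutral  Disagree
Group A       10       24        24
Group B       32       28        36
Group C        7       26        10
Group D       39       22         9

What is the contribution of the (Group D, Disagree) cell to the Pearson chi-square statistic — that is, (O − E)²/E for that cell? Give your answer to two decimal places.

6.62

Row total (Group D) = 70; column total (Disagree) = 79; N = 267.
Expected count E = 70 × 79 / 267 = 20.712.
Contribution = (O − E)²/E = (9 − 20.712)² / 20.712 = 6.62.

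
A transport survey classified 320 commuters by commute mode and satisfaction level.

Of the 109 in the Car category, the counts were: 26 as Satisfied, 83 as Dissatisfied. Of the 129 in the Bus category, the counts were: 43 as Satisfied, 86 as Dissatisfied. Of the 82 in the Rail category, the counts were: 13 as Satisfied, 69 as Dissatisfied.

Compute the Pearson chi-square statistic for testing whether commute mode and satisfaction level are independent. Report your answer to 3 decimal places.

Row totals: 109, 129, 82. Column totals: 82, 238. Grand total N = 320.
Expected counts (row total × column total / N):
  Car, Satisfied: 109×82/320 = 27.9312
  Car, Dissatisfied: 109×238/320 = 81.0687
  Bus, Satisfied: 129×82/320 = 33.0562
  Bus, Dissatisfied: 129×238/320 = 95.9437
  Rail, Satisfied: 82×82/320 = 21.0125
  Rail, Dissatisfied: 82×238/320 = 60.9875
Contributions (O − E)²/E:
  (26 − 27.9312)²/27.9312 = 0.1335
  (83 − 81.0687)²/81.0687 = 0.0460
  (43 − 33.0562)²/33.0562 = 2.9912
  (86 − 95.9437)²/95.9437 = 1.0306
  (13 − 21.0125)²/21.0125 = 3.0553
  (69 − 60.9875)²/60.9875 = 1.0527
χ² = 0.1335 + 0.0460 + 2.9912 + 1.0306 + 3.0553 + 1.0527 = 8.309

8.309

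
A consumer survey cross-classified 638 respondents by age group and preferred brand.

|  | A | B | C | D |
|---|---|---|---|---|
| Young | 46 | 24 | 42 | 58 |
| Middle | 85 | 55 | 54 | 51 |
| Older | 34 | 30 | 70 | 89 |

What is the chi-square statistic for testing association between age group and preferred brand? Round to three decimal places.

42.424

Row totals: 170, 245, 223. Column totals: 165, 109, 166, 198. Grand total N = 638.
Expected counts (row total × column total / N):
  Young, A: 170×165/638 = 43.9655
  Young, B: 170×109/638 = 29.0439
  Young, C: 170×166/638 = 44.2320
  Young, D: 170×198/638 = 52.7586
  Middle, A: 245×165/638 = 63.3621
  Middle, B: 245×109/638 = 41.8574
  Middle, C: 245×166/638 = 63.7461
  Middle, D: 245×198/638 = 76.0345
  Older, A: 223×165/638 = 57.6724
  Older, B: 223×109/638 = 38.0987
  Older, C: 223×166/638 = 58.0219
  Older, D: 223×198/638 = 69.2069
Contributions (O − E)²/E:
  (46 − 43.9655)²/43.9655 = 0.0941
  (24 − 29.0439)²/29.0439 = 0.8759
  (42 − 44.2320)²/44.2320 = 0.1126
  (58 − 52.7586)²/52.7586 = 0.5207
  (85 − 63.3621)²/63.3621 = 7.3893
  (55 − 41.8574)²/41.8574 = 4.1266
  (54 − 63.7461)²/63.7461 = 1.4901
  (51 − 76.0345)²/76.0345 = 8.2427
  (34 − 57.6724)²/57.6724 = 9.7166
  (30 − 38.0987)²/38.0987 = 1.7216
  (70 − 58.0219)²/58.0219 = 2.4728
  (89 − 69.2069)²/69.2069 = 5.6608
χ² = 0.0941 + 0.8759 + 0.1126 + 0.5207 + 7.3893 + 4.1266 + 1.4901 + 8.2427 + 9.7166 + 1.7216 + 2.4728 + 5.6608 = 42.424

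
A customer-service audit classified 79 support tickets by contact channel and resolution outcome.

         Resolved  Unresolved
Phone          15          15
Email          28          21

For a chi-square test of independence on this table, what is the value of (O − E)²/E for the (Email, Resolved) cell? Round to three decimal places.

0.066

Row total (Email) = 49; column total (Resolved) = 43; N = 79.
Expected count E = 49 × 43 / 79 = 26.6709.
Contribution = (O − E)²/E = (28 − 26.6709)² / 26.6709 = 0.066.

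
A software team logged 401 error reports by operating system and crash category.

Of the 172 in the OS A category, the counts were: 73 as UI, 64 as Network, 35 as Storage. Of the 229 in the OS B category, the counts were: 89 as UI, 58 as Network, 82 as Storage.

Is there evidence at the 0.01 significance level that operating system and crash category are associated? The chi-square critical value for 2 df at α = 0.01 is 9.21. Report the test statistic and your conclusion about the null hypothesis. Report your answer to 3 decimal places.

12.914; reject H₀

Row totals: 172, 229. Column totals: 162, 122, 117. Grand total N = 401.
Expected counts (row total × column total / N):
  OS A, UI: 172×162/401 = 69.4863
  OS A, Network: 172×122/401 = 52.3292
  OS A, Storage: 172×117/401 = 50.1845
  OS B, UI: 229×162/401 = 92.5137
  OS B, Network: 229×122/401 = 69.6708
  OS B, Storage: 229×117/401 = 66.8155
Contributions (O − E)²/E:
  (73 − 69.4863)²/69.4863 = 0.1777
  (64 − 52.3292)²/52.3292 = 2.6029
  (35 − 50.1845)²/50.1845 = 4.5944
  (89 − 92.5137)²/92.5137 = 0.1335
  (58 − 69.6708)²/69.6708 = 1.9550
  (82 − 66.8155)²/66.8155 = 3.4508
χ² = 0.1777 + 2.6029 + 4.5944 + 0.1335 + 1.9550 + 3.4508 = 12.914
df = (2−1)(3−1) = 2. Since 12.914 > 9.21, reject the null hypothesis of independence at α = 0.01.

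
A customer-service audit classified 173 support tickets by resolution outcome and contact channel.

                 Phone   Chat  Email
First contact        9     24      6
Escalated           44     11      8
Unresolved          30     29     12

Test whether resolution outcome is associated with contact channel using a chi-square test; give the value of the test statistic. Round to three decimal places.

Row totals: 39, 63, 71. Column totals: 83, 64, 26. Grand total N = 173.
Expected counts (row total × column total / N):
  First contact, Phone: 39×83/173 = 18.71098
  First contact, Chat: 39×64/173 = 14.42775
  First contact, Email: 39×26/173 = 5.86127
  Escalated, Phone: 63×83/173 = 30.22543
  Escalated, Chat: 63×64/173 = 23.30636
  Escalated, Email: 63×26/173 = 9.46821
  Unresolved, Phone: 71×83/173 = 34.06358
  Unresolved, Chat: 71×64/173 = 26.26590
  Unresolved, Email: 71×26/173 = 10.67052
Contributions (O − E)²/E:
  (9 − 18.71098)²/18.71098 = 5.0400
  (24 − 14.42775)²/14.42775 = 6.3508
  (6 − 5.86127)²/5.86127 = 0.0033
  (44 − 30.22543)²/30.22543 = 6.2775
  (11 − 23.30636)²/23.30636 = 6.4981
  (8 − 9.46821)²/9.46821 = 0.2277
  (30 − 34.06358)²/34.06358 = 0.4848
  (29 − 26.26590)²/26.26590 = 0.2846
  (12 − 10.67052)²/10.67052 = 0.1656
χ² = 5.0400 + 6.3508 + 0.0033 + 6.2775 + 6.4981 + 0.2277 + 0.4848 + 0.2846 + 0.1656 = 25.332

25.332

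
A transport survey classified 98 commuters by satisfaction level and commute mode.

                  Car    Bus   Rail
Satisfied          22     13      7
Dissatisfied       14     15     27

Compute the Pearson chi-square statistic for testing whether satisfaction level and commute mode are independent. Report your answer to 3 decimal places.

11.929

Row totals: 42, 56. Column totals: 36, 28, 34. Grand total N = 98.
Expected counts (row total × column total / N):
  Satisfied, Car: 42×36/98 = 15.4286
  Satisfied, Bus: 42×28/98 = 12.0000
  Satisfied, Rail: 42×34/98 = 14.5714
  Dissatisfied, Car: 56×36/98 = 20.5714
  Dissatisfied, Bus: 56×28/98 = 16.0000
  Dissatisfied, Rail: 56×34/98 = 19.4286
Contributions (O − E)²/E:
  (22 − 15.4286)²/15.4286 = 2.7989
  (13 − 12.0000)²/12.0000 = 0.0833
  (7 − 14.5714)²/14.5714 = 3.9342
  (14 − 20.5714)²/20.5714 = 2.0992
  (15 − 16.0000)²/16.0000 = 0.0625
  (27 − 19.4286)²/19.4286 = 2.9506
χ² = 2.7989 + 0.0833 + 3.9342 + 2.0992 + 0.0625 + 2.9506 = 11.929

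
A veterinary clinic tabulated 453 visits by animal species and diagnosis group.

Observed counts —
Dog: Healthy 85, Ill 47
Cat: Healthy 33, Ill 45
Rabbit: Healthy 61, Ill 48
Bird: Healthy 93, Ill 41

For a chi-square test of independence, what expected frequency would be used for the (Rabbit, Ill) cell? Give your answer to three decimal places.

Row total (Rabbit) = 109; column total (Ill) = 181; grand total N = 453.
Expected count = (row total × column total) / N = 109 × 181 / 453 = 43.552.

43.552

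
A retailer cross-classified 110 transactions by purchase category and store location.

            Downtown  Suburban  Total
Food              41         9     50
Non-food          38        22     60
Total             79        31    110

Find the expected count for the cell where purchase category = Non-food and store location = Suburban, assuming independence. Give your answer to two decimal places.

16.91

Row total (Non-food) = 60; column total (Suburban) = 31; grand total N = 110.
Expected count = (row total × column total) / N = 60 × 31 / 110 = 16.91.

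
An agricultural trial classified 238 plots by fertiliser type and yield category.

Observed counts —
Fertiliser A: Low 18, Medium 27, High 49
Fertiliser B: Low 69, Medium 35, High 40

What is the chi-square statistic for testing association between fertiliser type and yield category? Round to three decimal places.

22.320

Row totals: 94, 144. Column totals: 87, 62, 89. Grand total N = 238.
Expected counts (row total × column total / N):
  Fertiliser A, Low: 94×87/238 = 34.3613
  Fertiliser A, Medium: 94×62/238 = 24.4874
  Fertiliser A, High: 94×89/238 = 35.1513
  Fertiliser B, Low: 144×87/238 = 52.6387
  Fertiliser B, Medium: 144×62/238 = 37.5126
  Fertiliser B, High: 144×89/238 = 53.8487
Contributions (O − E)²/E:
  (18 − 34.3613)²/34.3613 = 7.7905
  (27 − 24.4874)²/24.4874 = 0.2578
  (49 − 35.1513)²/35.1513 = 5.4560
  (69 − 52.6387)²/52.6387 = 5.0855
  (35 − 37.5126)²/37.5126 = 0.1683
  (40 − 53.8487)²/53.8487 = 3.5616
χ² = 7.7905 + 0.2578 + 5.4560 + 5.0855 + 0.1683 + 3.5616 = 22.320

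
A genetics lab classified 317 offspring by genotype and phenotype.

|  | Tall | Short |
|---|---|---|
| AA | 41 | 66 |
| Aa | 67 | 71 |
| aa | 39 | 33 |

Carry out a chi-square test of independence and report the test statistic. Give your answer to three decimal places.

4.814

Row totals: 107, 138, 72. Column totals: 147, 170. Grand total N = 317.
Expected counts (row total × column total / N):
  AA, Tall: 107×147/317 = 49.6183
  AA, Short: 107×170/317 = 57.3817
  Aa, Tall: 138×147/317 = 63.9937
  Aa, Short: 138×170/317 = 74.0063
  aa, Tall: 72×147/317 = 33.3880
  aa, Short: 72×170/317 = 38.6120
Contributions (O − E)²/E:
  (41 − 49.6183)²/49.6183 = 1.4969
  (66 − 57.3817)²/57.3817 = 1.2944
  (67 − 63.9937)²/63.9937 = 0.1412
  (71 − 74.0063)²/74.0063 = 0.1221
  (39 − 33.3880)²/33.3880 = 0.9433
  (33 − 38.6120)²/38.6120 = 0.8157
χ² = 1.4969 + 1.2944 + 0.1412 + 0.1221 + 0.9433 + 0.8157 = 4.814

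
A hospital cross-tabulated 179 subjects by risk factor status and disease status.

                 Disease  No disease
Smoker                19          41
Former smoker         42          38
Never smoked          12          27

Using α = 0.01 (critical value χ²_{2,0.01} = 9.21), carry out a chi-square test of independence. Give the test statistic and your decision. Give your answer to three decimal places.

Row totals: 60, 80, 39. Column totals: 73, 106. Grand total N = 179.
Expected counts (row total × column total / N):
  Smoker, Disease: 60×73/179 = 24.4693
  Smoker, No disease: 60×106/179 = 35.5307
  Former smoker, Disease: 80×73/179 = 32.6257
  Former smoker, No disease: 80×106/179 = 47.3743
  Never smoked, Disease: 39×73/179 = 15.9050
  Never smoked, No disease: 39×106/179 = 23.0950
Contributions (O − E)²/E:
  (19 − 24.4693)²/24.4693 = 1.2225
  (41 − 35.5307)²/35.5307 = 0.8419
  (42 − 32.6257)²/32.6257 = 2.6935
  (38 − 47.3743)²/47.3743 = 1.8550
  (12 − 15.9050)²/15.9050 = 0.9588
  (27 − 23.0950)²/23.0950 = 0.6603
χ² = 1.2225 + 0.8419 + 2.6935 + 1.8550 + 0.9588 + 0.6603 = 8.232
df = (3−1)(2−1) = 2. Since 8.232 < 9.21, fail to reject the null hypothesis of independence at α = 0.01.

8.232; fail to reject H₀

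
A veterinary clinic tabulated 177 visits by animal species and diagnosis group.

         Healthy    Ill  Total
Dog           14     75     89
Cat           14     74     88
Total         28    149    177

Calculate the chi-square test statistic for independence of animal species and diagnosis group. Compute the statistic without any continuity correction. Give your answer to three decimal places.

0.001

Grand total N = 177.
Expected counts (row total × column total / N):
  Dog, Healthy: 89×28/177 = 14.0791
  Dog, Ill: 89×149/177 = 74.9209
  Cat, Healthy: 88×28/177 = 13.9209
  Cat, Ill: 88×149/177 = 74.0791
Contributions (O − E)²/E:
  (14 − 14.0791)²/14.0791 = 0.0004
  (75 − 74.9209)²/74.9209 = 0.0001
  (14 − 13.9209)²/13.9209 = 0.0004
  (74 − 74.0791)²/74.0791 = 0.0001
χ² = 0.0004 + 0.0001 + 0.0004 + 0.0001 = 0.001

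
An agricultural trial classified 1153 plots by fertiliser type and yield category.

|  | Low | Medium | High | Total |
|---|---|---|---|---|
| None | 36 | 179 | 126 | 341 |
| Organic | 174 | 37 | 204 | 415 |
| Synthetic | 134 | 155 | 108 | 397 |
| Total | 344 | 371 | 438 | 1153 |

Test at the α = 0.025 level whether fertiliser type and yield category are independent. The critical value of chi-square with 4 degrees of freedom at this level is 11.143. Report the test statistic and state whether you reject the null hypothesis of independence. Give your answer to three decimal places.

Grand total N = 1153.
Expected counts (row total × column total / N):
  None, Low: 341×344/1153 = 101.7381
  None, Medium: 341×371/1153 = 109.7233
  None, High: 341×438/1153 = 129.5386
  Organic, Low: 415×344/1153 = 123.8161
  Organic, Medium: 415×371/1153 = 133.5343
  Organic, High: 415×438/1153 = 157.6496
  Synthetic, Low: 397×344/1153 = 118.4458
  Synthetic, Medium: 397×371/1153 = 127.7424
  Synthetic, High: 397×438/1153 = 150.8118
Contributions (O − E)²/E:
  (36 − 101.7381)²/101.7381 = 42.4767
  (179 − 109.7233)²/109.7233 = 43.7397
  (126 − 129.5386)²/129.5386 = 0.0967
  (174 − 123.8161)²/123.8161 = 20.3400
  (37 − 133.5343)²/133.5343 = 69.7863
  (204 − 157.6496)²/157.6496 = 13.6274
  (134 − 118.4458)²/118.4458 = 2.0426
  (155 − 127.7424)²/127.7424 = 5.8162
  (108 − 150.8118)²/150.8118 = 12.1532
χ² = 42.4767 + 43.7397 + 0.0967 + 20.3400 + 69.7863 + 13.6274 + 2.0426 + 5.8162 + 12.1532 = 210.079
df = (3−1)(3−1) = 4. Since 210.079 > 11.143, reject the null hypothesis of independence at α = 0.025.

210.079; reject H₀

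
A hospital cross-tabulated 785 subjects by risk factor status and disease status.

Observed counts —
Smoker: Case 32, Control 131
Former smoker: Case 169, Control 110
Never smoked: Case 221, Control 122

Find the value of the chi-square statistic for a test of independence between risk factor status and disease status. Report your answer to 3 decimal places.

Row totals: 163, 279, 343. Column totals: 422, 363. Grand total N = 785.
Expected counts (row total × column total / N):
  Smoker, Case: 163×422/785 = 87.6255
  Smoker, Control: 163×363/785 = 75.3745
  Former smoker, Case: 279×422/785 = 149.9847
  Former smoker, Control: 279×363/785 = 129.0153
  Never smoked, Case: 343×422/785 = 184.3898
  Never smoked, Control: 343×363/785 = 158.6102
Contributions (O − E)²/E:
  (32 − 87.6255)²/87.6255 = 35.3116
  (131 − 75.3745)²/75.3745 = 41.0510
  (169 − 149.9847)²/149.9847 = 2.4108
  (110 − 129.0153)²/129.0153 = 2.8026
  (221 − 184.3898)²/184.3898 = 7.2689
  (122 − 158.6102)²/158.6102 = 8.4503
χ² = 35.3116 + 41.0510 + 2.4108 + 2.8026 + 7.2689 + 8.4503 = 97.295

97.295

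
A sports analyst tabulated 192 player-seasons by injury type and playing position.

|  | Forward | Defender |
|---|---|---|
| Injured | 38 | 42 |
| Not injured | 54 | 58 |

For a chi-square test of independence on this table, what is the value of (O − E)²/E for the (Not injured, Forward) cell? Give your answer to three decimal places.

0.002

Row total (Not injured) = 112; column total (Forward) = 92; N = 192.
Expected count E = 112 × 92 / 192 = 53.6667.
Contribution = (O − E)²/E = (54 − 53.6667)² / 53.6667 = 0.002.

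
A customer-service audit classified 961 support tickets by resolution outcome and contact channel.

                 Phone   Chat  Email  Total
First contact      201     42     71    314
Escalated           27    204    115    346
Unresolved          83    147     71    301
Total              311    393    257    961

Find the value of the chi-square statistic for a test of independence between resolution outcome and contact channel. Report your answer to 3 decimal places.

262.794

Grand total N = 961.
Expected counts (row total × column total / N):
  First contact, Phone: 314×311/961 = 101.6171
  First contact, Chat: 314×393/961 = 128.4100
  First contact, Email: 314×257/961 = 83.9729
  Escalated, Phone: 346×311/961 = 111.9729
  Escalated, Chat: 346×393/961 = 141.4964
  Escalated, Email: 346×257/961 = 92.5307
  Unresolved, Phone: 301×311/961 = 97.4100
  Unresolved, Chat: 301×393/961 = 123.0937
  Unresolved, Email: 301×257/961 = 80.4964
Contributions (O − E)²/E:
  (201 − 101.6171)²/101.6171 = 97.1978
  (42 − 128.4100)²/128.4100 = 58.1472
  (71 − 83.9729)²/83.9729 = 2.0042
  (27 − 111.9729)²/111.9729 = 64.4834
  (204 − 141.4964)²/141.4964 = 27.6099
  (115 − 92.5307)²/92.5307 = 5.4562
  (83 − 97.4100)²/97.4100 = 2.1317
  (147 − 123.0937)²/123.0937 = 4.6429
  (71 − 80.4964)²/80.4964 = 1.1203
χ² = 97.1978 + 58.1472 + 2.0042 + 64.4834 + 27.6099 + 5.4562 + 2.1317 + 4.6429 + 1.1203 = 262.794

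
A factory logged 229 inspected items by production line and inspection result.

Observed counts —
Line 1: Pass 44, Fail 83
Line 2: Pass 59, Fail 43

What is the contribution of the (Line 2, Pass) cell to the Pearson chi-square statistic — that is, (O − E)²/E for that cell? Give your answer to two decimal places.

Row total (Line 2) = 102; column total (Pass) = 103; N = 229.
Expected count E = 102 × 103 / 229 = 45.878.
Contribution = (O − E)²/E = (59 − 45.878)² / 45.878 = 3.75.

3.75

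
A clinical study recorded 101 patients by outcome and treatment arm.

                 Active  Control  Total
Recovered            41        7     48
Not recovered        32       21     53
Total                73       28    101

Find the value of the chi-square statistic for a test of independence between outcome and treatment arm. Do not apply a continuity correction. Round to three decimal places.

Grand total N = 101.
Expected counts (row total × column total / N):
  Recovered, Active: 48×73/101 = 34.6931
  Recovered, Control: 48×28/101 = 13.3069
  Not recovered, Active: 53×73/101 = 38.3069
  Not recovered, Control: 53×28/101 = 14.6931
Contributions (O − E)²/E:
  (41 − 34.6931)²/34.6931 = 1.1465
  (7 − 13.3069)²/13.3069 = 2.9892
  (32 − 38.3069)²/38.3069 = 1.0384
  (21 − 14.6931)²/14.6931 = 2.7072
χ² = 1.1465 + 2.9892 + 1.0384 + 2.7072 = 7.881

7.881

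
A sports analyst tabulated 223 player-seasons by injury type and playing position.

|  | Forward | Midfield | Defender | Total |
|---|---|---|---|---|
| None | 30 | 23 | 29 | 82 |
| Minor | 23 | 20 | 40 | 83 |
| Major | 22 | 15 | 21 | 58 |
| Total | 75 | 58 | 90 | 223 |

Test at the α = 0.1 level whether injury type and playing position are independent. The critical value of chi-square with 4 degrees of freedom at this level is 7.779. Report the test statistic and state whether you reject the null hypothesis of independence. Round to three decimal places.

3.661; fail to reject H₀

Grand total N = 223.
Expected counts (row total × column total / N):
  None, Forward: 82×75/223 = 27.5785
  None, Midfield: 82×58/223 = 21.3274
  None, Defender: 82×90/223 = 33.0942
  Minor, Forward: 83×75/223 = 27.9148
  Minor, Midfield: 83×58/223 = 21.5874
  Minor, Defender: 83×90/223 = 33.4978
  Major, Forward: 58×75/223 = 19.5067
  Major, Midfield: 58×58/223 = 15.0852
  Major, Defender: 58×90/223 = 23.4081
Contributions (O − E)²/E:
  (30 − 27.5785)²/27.5785 = 0.2126
  (23 − 21.3274)²/21.3274 = 0.1312
  (29 − 33.0942)²/33.0942 = 0.5065
  (23 − 27.9148)²/27.9148 = 0.8653
  (20 − 21.5874)²/21.5874 = 0.1167
  (40 − 33.4978)²/33.4978 = 1.2621
  (22 − 19.5067)²/19.5067 = 0.3187
  (15 − 15.0852)²/15.0852 = 0.0005
  (21 − 23.4081)²/23.4081 = 0.2477
χ² = 0.2126 + 0.1312 + 0.5065 + 0.8653 + 0.1167 + 1.2621 + 0.3187 + 0.0005 + 0.2477 = 3.661
df = (3−1)(3−1) = 4. Since 3.661 < 7.779, fail to reject the null hypothesis of independence at α = 0.1.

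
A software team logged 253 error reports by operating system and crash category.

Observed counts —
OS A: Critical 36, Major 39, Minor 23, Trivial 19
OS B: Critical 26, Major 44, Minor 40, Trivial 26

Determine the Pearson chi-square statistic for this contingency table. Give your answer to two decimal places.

6.20

Row totals: 117, 136. Column totals: 62, 83, 63, 45. Grand total N = 253.
Expected counts (row total × column total / N):
  OS A, Critical: 117×62/253 = 28.672
  OS A, Major: 117×83/253 = 38.383
  OS A, Minor: 117×63/253 = 29.134
  OS A, Trivial: 117×45/253 = 20.810
  OS B, Critical: 136×62/253 = 33.328
  OS B, Major: 136×83/253 = 44.617
  OS B, Minor: 136×63/253 = 33.866
  OS B, Trivial: 136×45/253 = 24.190
Contributions (O − E)²/E:
  (36 − 28.672)²/28.672 = 1.8729
  (39 − 38.383)²/38.383 = 0.0099
  (23 − 29.134)²/29.134 = 1.2915
  (19 − 20.810)²/20.810 = 0.1574
  (26 − 33.328)²/33.328 = 1.6112
  (44 − 44.617)²/44.617 = 0.0085
  (40 − 33.866)²/33.866 = 1.1110
  (26 − 24.190)²/24.190 = 0.1354
χ² = 1.8729 + 0.0099 + 1.2915 + 0.1574 + 1.6112 + 0.0085 + 1.1110 + 0.1354 = 6.20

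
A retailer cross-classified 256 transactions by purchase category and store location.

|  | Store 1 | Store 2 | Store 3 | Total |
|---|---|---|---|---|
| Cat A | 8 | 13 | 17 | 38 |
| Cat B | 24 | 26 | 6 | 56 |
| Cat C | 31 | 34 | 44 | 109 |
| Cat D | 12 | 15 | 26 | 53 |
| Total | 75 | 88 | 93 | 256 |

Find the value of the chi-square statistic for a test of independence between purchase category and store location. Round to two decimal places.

Grand total N = 256.
Expected counts (row total × column total / N):
  Cat A, Store 1: 38×75/256 = 11.1328
  Cat A, Store 2: 38×88/256 = 13.0625
  Cat A, Store 3: 38×93/256 = 13.8047
  Cat B, Store 1: 56×75/256 = 16.4062
  Cat B, Store 2: 56×88/256 = 19.2500
  Cat B, Store 3: 56×93/256 = 20.3438
  Cat C, Store 1: 109×75/256 = 31.9336
  Cat C, Store 2: 109×88/256 = 37.4688
  Cat C, Store 3: 109×93/256 = 39.5977
  Cat D, Store 1: 53×75/256 = 15.5273
  Cat D, Store 2: 53×88/256 = 18.2188
  Cat D, Store 3: 53×93/256 = 19.2539
Contributions (O − E)²/E:
  (8 − 11.1328)²/11.1328 = 0.8816
  (13 − 13.0625)²/13.0625 = 0.0003
  (17 − 13.8047)²/13.8047 = 0.7396
  (24 − 16.4062)²/16.4062 = 3.5149
  (26 − 19.2500)²/19.2500 = 2.3669
  (6 − 20.3438)²/20.3438 = 10.1134
  (31 − 31.9336)²/31.9336 = 0.0273
  (34 − 37.4688)²/37.4688 = 0.3211
  (44 − 39.5977)²/39.5977 = 0.4894
  (12 − 15.5273)²/15.5273 = 0.8013
  (15 − 18.2188)²/18.2188 = 0.5687
  (26 − 19.2539)²/19.2539 = 2.3637
χ² = 0.8816 + 0.0003 + 0.7396 + 3.5149 + 2.3669 + 10.1134 + 0.0273 + 0.3211 + 0.4894 + 0.8013 + 0.5687 + 2.3637 = 22.19

22.19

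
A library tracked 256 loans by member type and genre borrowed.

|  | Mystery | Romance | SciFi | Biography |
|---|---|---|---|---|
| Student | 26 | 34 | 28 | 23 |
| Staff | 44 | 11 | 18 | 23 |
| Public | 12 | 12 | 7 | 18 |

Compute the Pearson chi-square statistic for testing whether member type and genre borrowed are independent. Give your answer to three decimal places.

Row totals: 111, 96, 49. Column totals: 82, 57, 53, 64. Grand total N = 256.
Expected counts (row total × column total / N):
  Student, Mystery: 111×82/256 = 35.5547
  Student, Romance: 111×57/256 = 24.7148
  Student, SciFi: 111×53/256 = 22.9805
  Student, Biography: 111×64/256 = 27.7500
  Staff, Mystery: 96×82/256 = 30.7500
  Staff, Romance: 96×57/256 = 21.3750
  Staff, SciFi: 96×53/256 = 19.8750
  Staff, Biography: 96×64/256 = 24.0000
  Public, Mystery: 49×82/256 = 15.6953
  Public, Romance: 49×57/256 = 10.9102
  Public, SciFi: 49×53/256 = 10.1445
  Public, Biography: 49×64/256 = 12.2500
Contributions (O − E)²/E:
  (26 − 35.5547)²/35.5547 = 2.5677
  (34 − 24.7148)²/24.7148 = 3.4884
  (28 − 22.9805)²/22.9805 = 1.0964
  (23 − 27.7500)²/27.7500 = 0.8131
  (44 − 30.7500)²/30.7500 = 5.7093
  (11 − 21.3750)²/21.3750 = 5.0358
  (18 − 19.8750)²/19.8750 = 0.1769
  (23 − 24.0000)²/24.0000 = 0.0417
  (12 − 15.6953)²/15.6953 = 0.8700
  (12 − 10.9102)²/10.9102 = 0.1089
  (7 − 10.1445)²/10.1445 = 0.9747
  (18 − 12.2500)²/12.2500 = 2.6990
χ² = 2.5677 + 3.4884 + 1.0964 + 0.8131 + 5.7093 + 5.0358 + 0.1769 + 0.0417 + 0.8700 + 0.1089 + 0.9747 + 2.6990 = 23.582

23.582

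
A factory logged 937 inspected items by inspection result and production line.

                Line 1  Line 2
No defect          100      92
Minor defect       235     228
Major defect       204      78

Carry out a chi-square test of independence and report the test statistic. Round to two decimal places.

Row totals: 192, 463, 282. Column totals: 539, 398. Grand total N = 937.
Expected counts (row total × column total / N):
  No defect, Line 1: 192×539/937 = 110.446
  No defect, Line 2: 192×398/937 = 81.554
  Minor defect, Line 1: 463×539/937 = 266.336
  Minor defect, Line 2: 463×398/937 = 196.664
  Major defect, Line 1: 282×539/937 = 162.218
  Major defect, Line 2: 282×398/937 = 119.782
Contributions (O − E)²/E:
  (100 − 110.446)²/110.446 = 0.9880
  (92 − 81.554)²/81.554 = 1.3380
  (235 − 266.336)²/266.336 = 3.6869
  (228 − 196.664)²/196.664 = 4.9930
  (204 − 162.218)²/162.218 = 10.7617
  (78 − 119.782)²/119.782 = 14.5743
χ² = 0.9880 + 1.3380 + 3.6869 + 4.9930 + 10.7617 + 14.5743 = 36.34

36.34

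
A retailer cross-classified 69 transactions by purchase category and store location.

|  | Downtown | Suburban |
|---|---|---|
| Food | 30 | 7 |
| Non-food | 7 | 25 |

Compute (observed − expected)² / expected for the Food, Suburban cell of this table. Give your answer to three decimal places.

Row total (Food) = 37; column total (Suburban) = 32; N = 69.
Expected count E = 37 × 32 / 69 = 17.1594.
Contribution = (O − E)²/E = (7 − 17.1594)² / 17.1594 = 6.015.

6.015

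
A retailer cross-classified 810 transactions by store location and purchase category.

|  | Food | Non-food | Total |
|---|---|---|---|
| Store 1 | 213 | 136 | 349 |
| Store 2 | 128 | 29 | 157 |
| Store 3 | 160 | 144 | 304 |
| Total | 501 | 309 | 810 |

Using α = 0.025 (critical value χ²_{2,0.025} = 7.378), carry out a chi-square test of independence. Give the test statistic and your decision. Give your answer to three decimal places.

Grand total N = 810.
Expected counts (row total × column total / N):
  Store 1, Food: 349×501/810 = 215.8630
  Store 1, Non-food: 349×309/810 = 133.1370
  Store 2, Food: 157×501/810 = 97.1074
  Store 2, Non-food: 157×309/810 = 59.8926
  Store 3, Food: 304×501/810 = 188.0296
  Store 3, Non-food: 304×309/810 = 115.9704
Contributions (O − E)²/E:
  (213 − 215.8630)²/215.8630 = 0.0380
  (136 − 133.1370)²/133.1370 = 0.0616
  (128 − 97.1074)²/97.1074 = 9.8278
  (29 − 59.8926)²/59.8926 = 15.9344
  (160 − 188.0296)²/188.0296 = 4.1784
  (144 − 115.9704)²/115.9704 = 6.7746
χ² = 0.0380 + 0.0616 + 9.8278 + 15.9344 + 4.1784 + 6.7746 = 36.815
df = (3−1)(2−1) = 2. Since 36.815 > 7.378, reject the null hypothesis of independence at α = 0.025.

36.815; reject H₀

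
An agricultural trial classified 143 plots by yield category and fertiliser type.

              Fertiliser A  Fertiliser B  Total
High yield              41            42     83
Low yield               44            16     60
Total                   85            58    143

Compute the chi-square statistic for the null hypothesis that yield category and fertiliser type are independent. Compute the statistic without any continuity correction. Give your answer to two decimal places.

8.28

Grand total N = 143.
Expected counts (row total × column total / N):
  High yield, Fertiliser A: 83×85/143 = 49.336
  High yield, Fertiliser B: 83×58/143 = 33.664
  Low yield, Fertiliser A: 60×85/143 = 35.664
  Low yield, Fertiliser B: 60×58/143 = 24.336
Contributions (O − E)²/E:
  (41 − 49.336)²/49.336 = 1.4085
  (42 − 33.664)²/33.664 = 2.0642
  (44 − 35.664)²/35.664 = 1.9484
  (16 − 24.336)²/24.336 = 2.8554
χ² = 1.4085 + 2.0642 + 1.9484 + 2.8554 = 8.28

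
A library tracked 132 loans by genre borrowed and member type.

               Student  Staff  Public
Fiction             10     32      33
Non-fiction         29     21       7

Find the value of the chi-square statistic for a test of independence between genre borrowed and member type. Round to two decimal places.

26.48

Row totals: 75, 57. Column totals: 39, 53, 40. Grand total N = 132.
Expected counts (row total × column total / N):
  Fiction, Student: 75×39/132 = 22.159
  Fiction, Staff: 75×53/132 = 30.114
  Fiction, Public: 75×40/132 = 22.727
  Non-fiction, Student: 57×39/132 = 16.841
  Non-fiction, Staff: 57×53/132 = 22.886
  Non-fiction, Public: 57×40/132 = 17.273
Contributions (O − E)²/E:
  (10 − 22.159)²/22.159 = 6.6718
  (32 − 30.114)²/30.114 = 0.1181
  (33 − 22.727)²/22.727 = 4.6436
  (29 − 16.841)²/16.841 = 8.7787
  (21 − 22.886)²/22.886 = 0.1554
  (7 − 17.273)²/17.273 = 6.1098
χ² = 6.6718 + 0.1181 + 4.6436 + 8.7787 + 0.1554 + 6.1098 = 26.48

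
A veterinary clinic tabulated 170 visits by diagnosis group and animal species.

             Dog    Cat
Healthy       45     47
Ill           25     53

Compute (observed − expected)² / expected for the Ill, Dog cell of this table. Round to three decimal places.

Row total (Ill) = 78; column total (Dog) = 70; N = 170.
Expected count E = 78 × 70 / 170 = 32.1176.
Contribution = (O − E)²/E = (25 − 32.1176)² / 32.1176 = 1.577.

1.577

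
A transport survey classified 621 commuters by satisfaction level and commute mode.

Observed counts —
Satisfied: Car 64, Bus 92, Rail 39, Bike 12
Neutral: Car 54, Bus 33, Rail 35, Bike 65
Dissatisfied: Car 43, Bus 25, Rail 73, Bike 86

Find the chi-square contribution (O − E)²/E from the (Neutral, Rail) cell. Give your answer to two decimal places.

Row total (Neutral) = 187; column total (Rail) = 147; N = 621.
Expected count E = 187 × 147 / 621 = 44.266.
Contribution = (O − E)²/E = (35 − 44.266)² / 44.266 = 1.94.

1.94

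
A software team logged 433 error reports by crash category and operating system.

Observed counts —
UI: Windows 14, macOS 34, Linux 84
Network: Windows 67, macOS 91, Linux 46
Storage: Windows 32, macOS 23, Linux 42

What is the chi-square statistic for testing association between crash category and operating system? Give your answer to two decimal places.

64.26

Row totals: 132, 204, 97. Column totals: 113, 148, 172. Grand total N = 433.
Expected counts (row total × column total / N):
  UI, Windows: 132×113/433 = 34.448
  UI, macOS: 132×148/433 = 45.118
  UI, Linux: 132×172/433 = 52.434
  Network, Windows: 204×113/433 = 53.238
  Network, macOS: 204×148/433 = 69.727
  Network, Linux: 204×172/433 = 81.035
  Storage, Windows: 97×113/433 = 25.314
  Storage, macOS: 97×148/433 = 33.155
  Storage, Linux: 97×172/433 = 38.531
Contributions (O − E)²/E:
  (14 − 34.448)²/34.448 = 12.1377
  (34 − 45.118)²/45.118 = 2.7397
  (84 − 52.434)²/52.434 = 19.0032
  (67 − 53.238)²/53.238 = 3.5575
  (91 − 69.727)²/69.727 = 6.4902
  (46 − 81.035)²/81.035 = 15.1472
  (32 − 25.314)²/25.314 = 1.7659
  (23 − 33.155)²/33.155 = 3.1104
  (42 − 38.531)²/38.531 = 0.3123
χ² = 12.1377 + 2.7397 + 19.0032 + 3.5575 + 6.4902 + 15.1472 + 1.7659 + 3.1104 + 0.3123 = 64.26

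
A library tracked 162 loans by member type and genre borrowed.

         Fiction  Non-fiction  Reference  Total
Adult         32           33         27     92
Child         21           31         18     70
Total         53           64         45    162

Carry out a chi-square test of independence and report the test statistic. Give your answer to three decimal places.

1.180

Grand total N = 162.
Expected counts (row total × column total / N):
  Adult, Fiction: 92×53/162 = 30.0988
  Adult, Non-fiction: 92×64/162 = 36.3457
  Adult, Reference: 92×45/162 = 25.5556
  Child, Fiction: 70×53/162 = 22.9012
  Child, Non-fiction: 70×64/162 = 27.6543
  Child, Reference: 70×45/162 = 19.4444
Contributions (O − E)²/E:
  (32 − 30.0988)²/30.0988 = 0.1201
  (33 − 36.3457)²/36.3457 = 0.3080
  (27 − 25.5556)²/25.5556 = 0.0816
  (21 − 22.9012)²/22.9012 = 0.1578
  (31 − 27.6543)²/27.6543 = 0.4048
  (18 − 19.4444)²/19.4444 = 0.1073
χ² = 0.1201 + 0.3080 + 0.0816 + 0.1578 + 0.4048 + 0.1073 = 1.180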